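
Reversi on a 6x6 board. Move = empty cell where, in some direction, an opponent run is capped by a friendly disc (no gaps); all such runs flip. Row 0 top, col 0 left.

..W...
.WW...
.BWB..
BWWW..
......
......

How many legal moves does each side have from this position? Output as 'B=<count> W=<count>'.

Answer: B=5 W=6

Derivation:
-- B to move --
(0,0): no bracket -> illegal
(0,1): flips 2 -> legal
(0,3): flips 1 -> legal
(1,0): no bracket -> illegal
(1,3): no bracket -> illegal
(2,0): no bracket -> illegal
(2,4): no bracket -> illegal
(3,4): flips 3 -> legal
(4,0): no bracket -> illegal
(4,1): flips 2 -> legal
(4,2): no bracket -> illegal
(4,3): flips 2 -> legal
(4,4): no bracket -> illegal
B mobility = 5
-- W to move --
(1,0): flips 1 -> legal
(1,3): flips 1 -> legal
(1,4): flips 1 -> legal
(2,0): flips 1 -> legal
(2,4): flips 1 -> legal
(3,4): flips 1 -> legal
(4,0): no bracket -> illegal
(4,1): no bracket -> illegal
W mobility = 6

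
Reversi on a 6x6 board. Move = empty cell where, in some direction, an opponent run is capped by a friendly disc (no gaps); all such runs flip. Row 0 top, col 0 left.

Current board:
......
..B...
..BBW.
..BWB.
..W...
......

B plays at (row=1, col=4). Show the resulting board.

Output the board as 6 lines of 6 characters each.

Answer: ......
..B.B.
..BBB.
..BWB.
..W...
......

Derivation:
Place B at (1,4); scan 8 dirs for brackets.
Dir NW: first cell '.' (not opp) -> no flip
Dir N: first cell '.' (not opp) -> no flip
Dir NE: first cell '.' (not opp) -> no flip
Dir W: first cell '.' (not opp) -> no flip
Dir E: first cell '.' (not opp) -> no flip
Dir SW: first cell 'B' (not opp) -> no flip
Dir S: opp run (2,4) capped by B -> flip
Dir SE: first cell '.' (not opp) -> no flip
All flips: (2,4)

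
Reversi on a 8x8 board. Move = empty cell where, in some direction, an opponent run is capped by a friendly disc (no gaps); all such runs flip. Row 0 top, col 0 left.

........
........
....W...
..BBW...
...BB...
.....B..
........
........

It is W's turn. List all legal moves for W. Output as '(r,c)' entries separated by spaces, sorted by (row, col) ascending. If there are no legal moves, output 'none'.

(2,1): no bracket -> illegal
(2,2): no bracket -> illegal
(2,3): no bracket -> illegal
(3,1): flips 2 -> legal
(3,5): no bracket -> illegal
(4,1): no bracket -> illegal
(4,2): flips 1 -> legal
(4,5): no bracket -> illegal
(4,6): no bracket -> illegal
(5,2): flips 1 -> legal
(5,3): no bracket -> illegal
(5,4): flips 1 -> legal
(5,6): no bracket -> illegal
(6,4): no bracket -> illegal
(6,5): no bracket -> illegal
(6,6): no bracket -> illegal

Answer: (3,1) (4,2) (5,2) (5,4)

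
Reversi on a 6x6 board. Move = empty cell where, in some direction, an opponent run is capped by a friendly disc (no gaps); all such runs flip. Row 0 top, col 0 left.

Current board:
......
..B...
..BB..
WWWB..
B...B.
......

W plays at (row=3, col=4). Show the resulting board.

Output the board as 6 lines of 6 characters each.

Place W at (3,4); scan 8 dirs for brackets.
Dir NW: opp run (2,3) (1,2), next='.' -> no flip
Dir N: first cell '.' (not opp) -> no flip
Dir NE: first cell '.' (not opp) -> no flip
Dir W: opp run (3,3) capped by W -> flip
Dir E: first cell '.' (not opp) -> no flip
Dir SW: first cell '.' (not opp) -> no flip
Dir S: opp run (4,4), next='.' -> no flip
Dir SE: first cell '.' (not opp) -> no flip
All flips: (3,3)

Answer: ......
..B...
..BB..
WWWWW.
B...B.
......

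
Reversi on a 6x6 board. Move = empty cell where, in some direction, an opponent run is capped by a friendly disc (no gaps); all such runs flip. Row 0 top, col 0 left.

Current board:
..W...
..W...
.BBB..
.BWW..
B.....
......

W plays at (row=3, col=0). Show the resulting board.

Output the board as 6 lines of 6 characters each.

Answer: ..W...
..W...
.WBB..
WWWW..
B.....
......

Derivation:
Place W at (3,0); scan 8 dirs for brackets.
Dir NW: edge -> no flip
Dir N: first cell '.' (not opp) -> no flip
Dir NE: opp run (2,1) capped by W -> flip
Dir W: edge -> no flip
Dir E: opp run (3,1) capped by W -> flip
Dir SW: edge -> no flip
Dir S: opp run (4,0), next='.' -> no flip
Dir SE: first cell '.' (not opp) -> no flip
All flips: (2,1) (3,1)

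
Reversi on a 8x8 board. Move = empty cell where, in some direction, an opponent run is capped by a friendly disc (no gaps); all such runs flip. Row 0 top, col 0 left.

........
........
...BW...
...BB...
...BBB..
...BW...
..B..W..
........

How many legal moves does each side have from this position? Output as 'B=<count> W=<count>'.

Answer: B=7 W=5

Derivation:
-- B to move --
(1,3): no bracket -> illegal
(1,4): flips 1 -> legal
(1,5): flips 1 -> legal
(2,5): flips 1 -> legal
(3,5): no bracket -> illegal
(5,5): flips 1 -> legal
(5,6): no bracket -> illegal
(6,3): flips 1 -> legal
(6,4): flips 1 -> legal
(6,6): no bracket -> illegal
(7,4): no bracket -> illegal
(7,5): no bracket -> illegal
(7,6): flips 2 -> legal
B mobility = 7
-- W to move --
(1,2): no bracket -> illegal
(1,3): no bracket -> illegal
(1,4): no bracket -> illegal
(2,2): flips 1 -> legal
(2,5): no bracket -> illegal
(3,2): flips 1 -> legal
(3,5): no bracket -> illegal
(3,6): flips 1 -> legal
(4,2): flips 1 -> legal
(4,6): no bracket -> illegal
(5,1): no bracket -> illegal
(5,2): flips 1 -> legal
(5,5): no bracket -> illegal
(5,6): no bracket -> illegal
(6,1): no bracket -> illegal
(6,3): no bracket -> illegal
(6,4): no bracket -> illegal
(7,1): no bracket -> illegal
(7,2): no bracket -> illegal
(7,3): no bracket -> illegal
W mobility = 5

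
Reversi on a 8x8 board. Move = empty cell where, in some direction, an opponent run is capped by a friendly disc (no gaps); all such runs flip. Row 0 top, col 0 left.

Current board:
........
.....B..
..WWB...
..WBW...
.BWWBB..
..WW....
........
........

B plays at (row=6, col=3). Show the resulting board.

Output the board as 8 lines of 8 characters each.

Answer: ........
.....B..
..WWB...
..WBW...
.BWBBB..
..BB....
...B....
........

Derivation:
Place B at (6,3); scan 8 dirs for brackets.
Dir NW: opp run (5,2) capped by B -> flip
Dir N: opp run (5,3) (4,3) capped by B -> flip
Dir NE: first cell '.' (not opp) -> no flip
Dir W: first cell '.' (not opp) -> no flip
Dir E: first cell '.' (not opp) -> no flip
Dir SW: first cell '.' (not opp) -> no flip
Dir S: first cell '.' (not opp) -> no flip
Dir SE: first cell '.' (not opp) -> no flip
All flips: (4,3) (5,2) (5,3)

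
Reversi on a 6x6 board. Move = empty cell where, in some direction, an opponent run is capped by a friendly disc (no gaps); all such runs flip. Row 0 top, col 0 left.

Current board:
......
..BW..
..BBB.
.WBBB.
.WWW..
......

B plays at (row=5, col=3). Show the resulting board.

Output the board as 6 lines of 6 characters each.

Answer: ......
..BW..
..BBB.
.WBBB.
.WWB..
...B..

Derivation:
Place B at (5,3); scan 8 dirs for brackets.
Dir NW: opp run (4,2) (3,1), next='.' -> no flip
Dir N: opp run (4,3) capped by B -> flip
Dir NE: first cell '.' (not opp) -> no flip
Dir W: first cell '.' (not opp) -> no flip
Dir E: first cell '.' (not opp) -> no flip
Dir SW: edge -> no flip
Dir S: edge -> no flip
Dir SE: edge -> no flip
All flips: (4,3)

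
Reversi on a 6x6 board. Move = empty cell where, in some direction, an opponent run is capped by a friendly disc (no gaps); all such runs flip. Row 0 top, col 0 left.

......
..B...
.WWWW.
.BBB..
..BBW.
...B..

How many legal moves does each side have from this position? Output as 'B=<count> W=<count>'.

-- B to move --
(1,0): flips 1 -> legal
(1,1): flips 2 -> legal
(1,3): flips 2 -> legal
(1,4): flips 1 -> legal
(1,5): flips 1 -> legal
(2,0): no bracket -> illegal
(2,5): no bracket -> illegal
(3,0): flips 1 -> legal
(3,4): flips 1 -> legal
(3,5): flips 1 -> legal
(4,5): flips 1 -> legal
(5,4): no bracket -> illegal
(5,5): flips 1 -> legal
B mobility = 10
-- W to move --
(0,1): flips 1 -> legal
(0,2): flips 1 -> legal
(0,3): flips 1 -> legal
(1,1): no bracket -> illegal
(1,3): no bracket -> illegal
(2,0): no bracket -> illegal
(3,0): no bracket -> illegal
(3,4): no bracket -> illegal
(4,0): flips 1 -> legal
(4,1): flips 4 -> legal
(5,1): flips 2 -> legal
(5,2): flips 2 -> legal
(5,4): flips 2 -> legal
W mobility = 8

Answer: B=10 W=8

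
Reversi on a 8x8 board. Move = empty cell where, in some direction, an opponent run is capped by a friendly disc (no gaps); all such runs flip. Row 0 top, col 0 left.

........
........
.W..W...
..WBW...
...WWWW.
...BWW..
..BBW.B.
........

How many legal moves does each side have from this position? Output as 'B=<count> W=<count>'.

-- B to move --
(1,0): no bracket -> illegal
(1,1): no bracket -> illegal
(1,2): no bracket -> illegal
(1,3): no bracket -> illegal
(1,4): no bracket -> illegal
(1,5): flips 1 -> legal
(2,0): no bracket -> illegal
(2,2): no bracket -> illegal
(2,3): no bracket -> illegal
(2,5): no bracket -> illegal
(3,0): no bracket -> illegal
(3,1): flips 1 -> legal
(3,5): flips 2 -> legal
(3,6): flips 2 -> legal
(3,7): no bracket -> illegal
(4,1): no bracket -> illegal
(4,2): no bracket -> illegal
(4,7): no bracket -> illegal
(5,2): no bracket -> illegal
(5,6): flips 2 -> legal
(5,7): no bracket -> illegal
(6,5): flips 1 -> legal
(7,3): no bracket -> illegal
(7,4): no bracket -> illegal
(7,5): flips 1 -> legal
B mobility = 7
-- W to move --
(2,2): flips 1 -> legal
(2,3): flips 1 -> legal
(4,2): flips 2 -> legal
(5,1): no bracket -> illegal
(5,2): flips 1 -> legal
(5,6): no bracket -> illegal
(5,7): no bracket -> illegal
(6,1): flips 2 -> legal
(6,5): no bracket -> illegal
(6,7): no bracket -> illegal
(7,1): flips 2 -> legal
(7,2): flips 1 -> legal
(7,3): flips 2 -> legal
(7,4): no bracket -> illegal
(7,5): no bracket -> illegal
(7,6): no bracket -> illegal
(7,7): flips 1 -> legal
W mobility = 9

Answer: B=7 W=9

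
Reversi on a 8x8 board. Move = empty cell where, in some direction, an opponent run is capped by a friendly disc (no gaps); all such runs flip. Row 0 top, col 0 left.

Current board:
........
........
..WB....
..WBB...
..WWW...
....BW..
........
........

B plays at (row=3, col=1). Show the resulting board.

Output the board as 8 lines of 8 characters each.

Answer: ........
........
..WB....
.BBBB...
..WWW...
....BW..
........
........

Derivation:
Place B at (3,1); scan 8 dirs for brackets.
Dir NW: first cell '.' (not opp) -> no flip
Dir N: first cell '.' (not opp) -> no flip
Dir NE: opp run (2,2), next='.' -> no flip
Dir W: first cell '.' (not opp) -> no flip
Dir E: opp run (3,2) capped by B -> flip
Dir SW: first cell '.' (not opp) -> no flip
Dir S: first cell '.' (not opp) -> no flip
Dir SE: opp run (4,2), next='.' -> no flip
All flips: (3,2)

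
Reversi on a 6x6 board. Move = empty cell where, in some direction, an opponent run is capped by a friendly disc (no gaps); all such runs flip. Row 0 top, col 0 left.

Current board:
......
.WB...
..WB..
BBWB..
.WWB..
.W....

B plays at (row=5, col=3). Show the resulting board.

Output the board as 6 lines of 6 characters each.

Place B at (5,3); scan 8 dirs for brackets.
Dir NW: opp run (4,2) capped by B -> flip
Dir N: first cell 'B' (not opp) -> no flip
Dir NE: first cell '.' (not opp) -> no flip
Dir W: first cell '.' (not opp) -> no flip
Dir E: first cell '.' (not opp) -> no flip
Dir SW: edge -> no flip
Dir S: edge -> no flip
Dir SE: edge -> no flip
All flips: (4,2)

Answer: ......
.WB...
..WB..
BBWB..
.WBB..
.W.B..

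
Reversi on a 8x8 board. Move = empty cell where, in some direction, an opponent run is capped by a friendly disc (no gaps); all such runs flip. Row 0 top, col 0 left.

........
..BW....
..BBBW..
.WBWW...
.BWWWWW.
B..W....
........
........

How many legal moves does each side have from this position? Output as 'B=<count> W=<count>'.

Answer: B=16 W=9

Derivation:
-- B to move --
(0,2): flips 1 -> legal
(0,3): flips 1 -> legal
(0,4): flips 1 -> legal
(1,4): flips 1 -> legal
(1,5): no bracket -> illegal
(1,6): no bracket -> illegal
(2,0): no bracket -> illegal
(2,1): flips 1 -> legal
(2,6): flips 1 -> legal
(3,0): flips 1 -> legal
(3,5): flips 2 -> legal
(3,6): no bracket -> illegal
(3,7): no bracket -> illegal
(4,0): flips 1 -> legal
(4,7): flips 5 -> legal
(5,1): flips 2 -> legal
(5,2): flips 1 -> legal
(5,4): flips 3 -> legal
(5,5): flips 2 -> legal
(5,6): flips 2 -> legal
(5,7): no bracket -> illegal
(6,2): no bracket -> illegal
(6,3): flips 3 -> legal
(6,4): no bracket -> illegal
B mobility = 16
-- W to move --
(0,1): flips 2 -> legal
(0,2): flips 3 -> legal
(0,3): no bracket -> illegal
(1,1): flips 2 -> legal
(1,4): flips 1 -> legal
(1,5): flips 1 -> legal
(2,1): flips 4 -> legal
(3,0): no bracket -> illegal
(3,5): flips 1 -> legal
(4,0): flips 1 -> legal
(5,1): flips 1 -> legal
(5,2): no bracket -> illegal
(6,0): no bracket -> illegal
(6,1): no bracket -> illegal
W mobility = 9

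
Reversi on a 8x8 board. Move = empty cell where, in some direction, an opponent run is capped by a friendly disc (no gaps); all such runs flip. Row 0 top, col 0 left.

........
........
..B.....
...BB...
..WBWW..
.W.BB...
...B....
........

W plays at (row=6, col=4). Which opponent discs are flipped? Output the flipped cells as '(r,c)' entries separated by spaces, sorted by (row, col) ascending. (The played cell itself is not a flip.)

Answer: (5,3) (5,4)

Derivation:
Dir NW: opp run (5,3) capped by W -> flip
Dir N: opp run (5,4) capped by W -> flip
Dir NE: first cell '.' (not opp) -> no flip
Dir W: opp run (6,3), next='.' -> no flip
Dir E: first cell '.' (not opp) -> no flip
Dir SW: first cell '.' (not opp) -> no flip
Dir S: first cell '.' (not opp) -> no flip
Dir SE: first cell '.' (not opp) -> no flip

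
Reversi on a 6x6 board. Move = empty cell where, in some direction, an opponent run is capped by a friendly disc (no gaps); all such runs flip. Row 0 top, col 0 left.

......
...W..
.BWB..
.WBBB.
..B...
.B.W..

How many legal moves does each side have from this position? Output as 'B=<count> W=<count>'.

-- B to move --
(0,2): no bracket -> illegal
(0,3): flips 1 -> legal
(0,4): no bracket -> illegal
(1,1): flips 1 -> legal
(1,2): flips 1 -> legal
(1,4): no bracket -> illegal
(2,0): flips 1 -> legal
(2,4): no bracket -> illegal
(3,0): flips 1 -> legal
(4,0): no bracket -> illegal
(4,1): flips 1 -> legal
(4,3): no bracket -> illegal
(4,4): no bracket -> illegal
(5,2): no bracket -> illegal
(5,4): no bracket -> illegal
B mobility = 6
-- W to move --
(1,0): no bracket -> illegal
(1,1): flips 1 -> legal
(1,2): no bracket -> illegal
(1,4): no bracket -> illegal
(2,0): flips 1 -> legal
(2,4): flips 1 -> legal
(2,5): no bracket -> illegal
(3,0): no bracket -> illegal
(3,5): flips 3 -> legal
(4,0): no bracket -> illegal
(4,1): no bracket -> illegal
(4,3): flips 2 -> legal
(4,4): flips 1 -> legal
(4,5): no bracket -> illegal
(5,0): no bracket -> illegal
(5,2): flips 2 -> legal
W mobility = 7

Answer: B=6 W=7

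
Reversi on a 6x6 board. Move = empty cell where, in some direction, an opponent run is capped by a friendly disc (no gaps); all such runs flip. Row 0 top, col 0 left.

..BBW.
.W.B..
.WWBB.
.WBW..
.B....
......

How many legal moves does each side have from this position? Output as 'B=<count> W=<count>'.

Answer: B=10 W=6

Derivation:
-- B to move --
(0,0): no bracket -> illegal
(0,1): flips 3 -> legal
(0,5): flips 1 -> legal
(1,0): flips 1 -> legal
(1,2): flips 1 -> legal
(1,4): no bracket -> illegal
(1,5): no bracket -> illegal
(2,0): flips 3 -> legal
(3,0): flips 1 -> legal
(3,4): flips 1 -> legal
(4,0): flips 2 -> legal
(4,2): flips 1 -> legal
(4,3): flips 1 -> legal
(4,4): no bracket -> illegal
B mobility = 10
-- W to move --
(0,1): flips 2 -> legal
(1,2): no bracket -> illegal
(1,4): no bracket -> illegal
(1,5): flips 1 -> legal
(2,5): flips 2 -> legal
(3,0): no bracket -> illegal
(3,4): no bracket -> illegal
(3,5): no bracket -> illegal
(4,0): no bracket -> illegal
(4,2): flips 1 -> legal
(4,3): flips 1 -> legal
(5,0): no bracket -> illegal
(5,1): flips 1 -> legal
(5,2): no bracket -> illegal
W mobility = 6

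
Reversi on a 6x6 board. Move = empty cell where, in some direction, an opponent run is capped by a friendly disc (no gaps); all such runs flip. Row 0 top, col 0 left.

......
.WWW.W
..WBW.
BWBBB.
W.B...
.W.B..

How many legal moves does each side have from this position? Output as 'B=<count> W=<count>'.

Answer: B=9 W=6

Derivation:
-- B to move --
(0,0): flips 2 -> legal
(0,1): flips 1 -> legal
(0,2): flips 2 -> legal
(0,3): flips 1 -> legal
(0,4): no bracket -> illegal
(0,5): no bracket -> illegal
(1,0): no bracket -> illegal
(1,4): flips 1 -> legal
(2,0): flips 1 -> legal
(2,1): flips 1 -> legal
(2,5): flips 1 -> legal
(3,5): no bracket -> illegal
(4,1): no bracket -> illegal
(5,0): flips 1 -> legal
(5,2): no bracket -> illegal
B mobility = 9
-- W to move --
(1,4): no bracket -> illegal
(2,0): flips 1 -> legal
(2,1): no bracket -> illegal
(2,5): no bracket -> illegal
(3,5): flips 3 -> legal
(4,1): no bracket -> illegal
(4,3): flips 2 -> legal
(4,4): flips 2 -> legal
(4,5): flips 2 -> legal
(5,2): flips 2 -> legal
(5,4): no bracket -> illegal
W mobility = 6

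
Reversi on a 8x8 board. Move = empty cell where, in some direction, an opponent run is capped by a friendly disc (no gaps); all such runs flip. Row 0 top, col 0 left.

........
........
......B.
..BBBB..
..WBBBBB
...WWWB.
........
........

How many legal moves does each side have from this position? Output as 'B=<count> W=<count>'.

-- B to move --
(3,1): no bracket -> illegal
(4,1): flips 1 -> legal
(5,1): flips 1 -> legal
(5,2): flips 4 -> legal
(6,2): flips 1 -> legal
(6,3): flips 2 -> legal
(6,4): flips 2 -> legal
(6,5): flips 2 -> legal
(6,6): flips 1 -> legal
B mobility = 8
-- W to move --
(1,5): no bracket -> illegal
(1,6): no bracket -> illegal
(1,7): flips 3 -> legal
(2,1): flips 2 -> legal
(2,2): flips 3 -> legal
(2,3): flips 2 -> legal
(2,4): flips 3 -> legal
(2,5): flips 2 -> legal
(2,7): no bracket -> illegal
(3,1): no bracket -> illegal
(3,6): flips 1 -> legal
(3,7): flips 1 -> legal
(4,1): no bracket -> illegal
(5,2): no bracket -> illegal
(5,7): flips 1 -> legal
(6,5): no bracket -> illegal
(6,6): no bracket -> illegal
(6,7): no bracket -> illegal
W mobility = 9

Answer: B=8 W=9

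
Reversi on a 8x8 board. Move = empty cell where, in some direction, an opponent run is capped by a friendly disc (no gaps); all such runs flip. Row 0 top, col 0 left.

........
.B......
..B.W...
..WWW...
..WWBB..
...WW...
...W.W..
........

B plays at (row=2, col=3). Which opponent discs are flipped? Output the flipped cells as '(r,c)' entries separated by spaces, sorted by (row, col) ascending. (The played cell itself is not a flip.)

Answer: (3,4)

Derivation:
Dir NW: first cell '.' (not opp) -> no flip
Dir N: first cell '.' (not opp) -> no flip
Dir NE: first cell '.' (not opp) -> no flip
Dir W: first cell 'B' (not opp) -> no flip
Dir E: opp run (2,4), next='.' -> no flip
Dir SW: opp run (3,2), next='.' -> no flip
Dir S: opp run (3,3) (4,3) (5,3) (6,3), next='.' -> no flip
Dir SE: opp run (3,4) capped by B -> flip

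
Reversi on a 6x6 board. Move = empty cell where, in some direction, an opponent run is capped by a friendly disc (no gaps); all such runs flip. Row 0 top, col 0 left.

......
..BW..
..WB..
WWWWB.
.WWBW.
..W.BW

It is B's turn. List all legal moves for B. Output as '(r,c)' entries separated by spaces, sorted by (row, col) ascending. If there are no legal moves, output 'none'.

(0,2): no bracket -> illegal
(0,3): flips 1 -> legal
(0,4): no bracket -> illegal
(1,1): no bracket -> illegal
(1,4): flips 1 -> legal
(2,0): no bracket -> illegal
(2,1): flips 2 -> legal
(2,4): no bracket -> illegal
(3,5): no bracket -> illegal
(4,0): flips 2 -> legal
(4,5): flips 1 -> legal
(5,0): flips 2 -> legal
(5,1): no bracket -> illegal
(5,3): no bracket -> illegal

Answer: (0,3) (1,4) (2,1) (4,0) (4,5) (5,0)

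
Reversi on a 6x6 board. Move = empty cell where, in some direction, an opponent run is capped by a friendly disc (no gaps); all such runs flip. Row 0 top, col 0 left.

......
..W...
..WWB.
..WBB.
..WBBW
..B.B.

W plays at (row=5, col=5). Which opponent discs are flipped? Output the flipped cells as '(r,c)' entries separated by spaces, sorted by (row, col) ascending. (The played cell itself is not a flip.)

Dir NW: opp run (4,4) (3,3) capped by W -> flip
Dir N: first cell 'W' (not opp) -> no flip
Dir NE: edge -> no flip
Dir W: opp run (5,4), next='.' -> no flip
Dir E: edge -> no flip
Dir SW: edge -> no flip
Dir S: edge -> no flip
Dir SE: edge -> no flip

Answer: (3,3) (4,4)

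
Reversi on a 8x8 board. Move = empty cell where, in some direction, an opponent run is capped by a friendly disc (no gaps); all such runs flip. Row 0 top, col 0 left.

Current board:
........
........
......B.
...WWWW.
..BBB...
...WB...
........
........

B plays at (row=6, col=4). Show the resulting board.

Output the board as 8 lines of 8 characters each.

Place B at (6,4); scan 8 dirs for brackets.
Dir NW: opp run (5,3) capped by B -> flip
Dir N: first cell 'B' (not opp) -> no flip
Dir NE: first cell '.' (not opp) -> no flip
Dir W: first cell '.' (not opp) -> no flip
Dir E: first cell '.' (not opp) -> no flip
Dir SW: first cell '.' (not opp) -> no flip
Dir S: first cell '.' (not opp) -> no flip
Dir SE: first cell '.' (not opp) -> no flip
All flips: (5,3)

Answer: ........
........
......B.
...WWWW.
..BBB...
...BB...
....B...
........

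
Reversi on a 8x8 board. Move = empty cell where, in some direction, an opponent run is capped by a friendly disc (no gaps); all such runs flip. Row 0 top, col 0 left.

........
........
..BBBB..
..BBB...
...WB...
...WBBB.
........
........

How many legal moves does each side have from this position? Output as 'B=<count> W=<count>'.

Answer: B=4 W=7

Derivation:
-- B to move --
(4,2): flips 1 -> legal
(5,2): flips 2 -> legal
(6,2): flips 1 -> legal
(6,3): flips 2 -> legal
(6,4): no bracket -> illegal
B mobility = 4
-- W to move --
(1,1): no bracket -> illegal
(1,2): no bracket -> illegal
(1,3): flips 2 -> legal
(1,4): no bracket -> illegal
(1,5): no bracket -> illegal
(1,6): flips 2 -> legal
(2,1): flips 1 -> legal
(2,6): no bracket -> illegal
(3,1): no bracket -> illegal
(3,5): flips 1 -> legal
(3,6): no bracket -> illegal
(4,1): no bracket -> illegal
(4,2): no bracket -> illegal
(4,5): flips 1 -> legal
(4,6): no bracket -> illegal
(4,7): no bracket -> illegal
(5,7): flips 3 -> legal
(6,3): no bracket -> illegal
(6,4): no bracket -> illegal
(6,5): flips 1 -> legal
(6,6): no bracket -> illegal
(6,7): no bracket -> illegal
W mobility = 7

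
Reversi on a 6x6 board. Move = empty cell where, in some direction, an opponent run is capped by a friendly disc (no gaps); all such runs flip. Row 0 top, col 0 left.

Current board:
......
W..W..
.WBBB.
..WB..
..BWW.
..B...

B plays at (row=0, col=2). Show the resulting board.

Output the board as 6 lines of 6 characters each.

Answer: ..B...
W..B..
.WBBB.
..WB..
..BWW.
..B...

Derivation:
Place B at (0,2); scan 8 dirs for brackets.
Dir NW: edge -> no flip
Dir N: edge -> no flip
Dir NE: edge -> no flip
Dir W: first cell '.' (not opp) -> no flip
Dir E: first cell '.' (not opp) -> no flip
Dir SW: first cell '.' (not opp) -> no flip
Dir S: first cell '.' (not opp) -> no flip
Dir SE: opp run (1,3) capped by B -> flip
All flips: (1,3)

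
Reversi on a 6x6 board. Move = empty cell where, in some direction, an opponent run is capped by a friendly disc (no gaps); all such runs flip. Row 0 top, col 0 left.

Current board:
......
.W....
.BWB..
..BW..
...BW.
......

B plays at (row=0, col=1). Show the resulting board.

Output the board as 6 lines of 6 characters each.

Place B at (0,1); scan 8 dirs for brackets.
Dir NW: edge -> no flip
Dir N: edge -> no flip
Dir NE: edge -> no flip
Dir W: first cell '.' (not opp) -> no flip
Dir E: first cell '.' (not opp) -> no flip
Dir SW: first cell '.' (not opp) -> no flip
Dir S: opp run (1,1) capped by B -> flip
Dir SE: first cell '.' (not opp) -> no flip
All flips: (1,1)

Answer: .B....
.B....
.BWB..
..BW..
...BW.
......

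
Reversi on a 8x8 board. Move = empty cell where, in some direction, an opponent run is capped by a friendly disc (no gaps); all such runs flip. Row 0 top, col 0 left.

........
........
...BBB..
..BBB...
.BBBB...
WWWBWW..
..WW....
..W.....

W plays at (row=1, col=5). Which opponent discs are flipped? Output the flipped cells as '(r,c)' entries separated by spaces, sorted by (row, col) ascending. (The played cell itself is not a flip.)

Answer: (2,4) (3,3) (4,2)

Derivation:
Dir NW: first cell '.' (not opp) -> no flip
Dir N: first cell '.' (not opp) -> no flip
Dir NE: first cell '.' (not opp) -> no flip
Dir W: first cell '.' (not opp) -> no flip
Dir E: first cell '.' (not opp) -> no flip
Dir SW: opp run (2,4) (3,3) (4,2) capped by W -> flip
Dir S: opp run (2,5), next='.' -> no flip
Dir SE: first cell '.' (not opp) -> no flip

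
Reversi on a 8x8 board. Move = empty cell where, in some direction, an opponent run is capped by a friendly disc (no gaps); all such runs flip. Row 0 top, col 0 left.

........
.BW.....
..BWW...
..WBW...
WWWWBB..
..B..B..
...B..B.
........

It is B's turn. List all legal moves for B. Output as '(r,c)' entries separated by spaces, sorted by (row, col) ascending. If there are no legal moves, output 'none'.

(0,1): flips 3 -> legal
(0,2): flips 1 -> legal
(0,3): no bracket -> illegal
(1,3): flips 2 -> legal
(1,4): flips 2 -> legal
(1,5): flips 1 -> legal
(2,1): no bracket -> illegal
(2,5): flips 4 -> legal
(3,0): flips 1 -> legal
(3,1): flips 1 -> legal
(3,5): flips 1 -> legal
(5,0): no bracket -> illegal
(5,1): flips 1 -> legal
(5,3): flips 1 -> legal
(5,4): no bracket -> illegal

Answer: (0,1) (0,2) (1,3) (1,4) (1,5) (2,5) (3,0) (3,1) (3,5) (5,1) (5,3)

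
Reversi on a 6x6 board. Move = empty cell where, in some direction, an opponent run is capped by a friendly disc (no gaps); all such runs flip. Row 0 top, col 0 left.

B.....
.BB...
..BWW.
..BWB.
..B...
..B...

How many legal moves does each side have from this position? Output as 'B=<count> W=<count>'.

-- B to move --
(1,3): no bracket -> illegal
(1,4): flips 2 -> legal
(1,5): flips 2 -> legal
(2,5): flips 2 -> legal
(3,5): no bracket -> illegal
(4,3): no bracket -> illegal
(4,4): flips 1 -> legal
B mobility = 4
-- W to move --
(0,1): flips 1 -> legal
(0,2): no bracket -> illegal
(0,3): no bracket -> illegal
(1,0): no bracket -> illegal
(1,3): no bracket -> illegal
(2,0): no bracket -> illegal
(2,1): flips 1 -> legal
(2,5): no bracket -> illegal
(3,1): flips 1 -> legal
(3,5): flips 1 -> legal
(4,1): flips 1 -> legal
(4,3): no bracket -> illegal
(4,4): flips 1 -> legal
(4,5): flips 1 -> legal
(5,1): flips 1 -> legal
(5,3): no bracket -> illegal
W mobility = 8

Answer: B=4 W=8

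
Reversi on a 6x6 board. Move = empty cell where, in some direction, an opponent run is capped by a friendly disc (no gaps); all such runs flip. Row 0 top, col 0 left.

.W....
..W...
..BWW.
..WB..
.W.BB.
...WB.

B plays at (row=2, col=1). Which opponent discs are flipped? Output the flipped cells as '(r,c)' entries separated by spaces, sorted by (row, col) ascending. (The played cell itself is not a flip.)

Dir NW: first cell '.' (not opp) -> no flip
Dir N: first cell '.' (not opp) -> no flip
Dir NE: opp run (1,2), next='.' -> no flip
Dir W: first cell '.' (not opp) -> no flip
Dir E: first cell 'B' (not opp) -> no flip
Dir SW: first cell '.' (not opp) -> no flip
Dir S: first cell '.' (not opp) -> no flip
Dir SE: opp run (3,2) capped by B -> flip

Answer: (3,2)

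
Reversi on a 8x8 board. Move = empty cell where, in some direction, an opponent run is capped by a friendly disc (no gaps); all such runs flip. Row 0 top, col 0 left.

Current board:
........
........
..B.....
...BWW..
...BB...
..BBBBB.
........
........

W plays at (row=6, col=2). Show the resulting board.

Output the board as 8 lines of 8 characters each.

Answer: ........
........
..B.....
...BWW..
...BW...
..BWBBB.
..W.....
........

Derivation:
Place W at (6,2); scan 8 dirs for brackets.
Dir NW: first cell '.' (not opp) -> no flip
Dir N: opp run (5,2), next='.' -> no flip
Dir NE: opp run (5,3) (4,4) capped by W -> flip
Dir W: first cell '.' (not opp) -> no flip
Dir E: first cell '.' (not opp) -> no flip
Dir SW: first cell '.' (not opp) -> no flip
Dir S: first cell '.' (not opp) -> no flip
Dir SE: first cell '.' (not opp) -> no flip
All flips: (4,4) (5,3)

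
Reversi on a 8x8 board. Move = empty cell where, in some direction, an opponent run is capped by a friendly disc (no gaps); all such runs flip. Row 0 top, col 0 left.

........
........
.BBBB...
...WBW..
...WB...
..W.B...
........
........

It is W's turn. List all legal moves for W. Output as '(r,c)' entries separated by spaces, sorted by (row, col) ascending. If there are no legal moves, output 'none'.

(1,0): no bracket -> illegal
(1,1): flips 1 -> legal
(1,2): no bracket -> illegal
(1,3): flips 2 -> legal
(1,4): no bracket -> illegal
(1,5): flips 1 -> legal
(2,0): no bracket -> illegal
(2,5): flips 1 -> legal
(3,0): no bracket -> illegal
(3,1): no bracket -> illegal
(3,2): no bracket -> illegal
(4,5): flips 1 -> legal
(5,3): flips 1 -> legal
(5,5): flips 1 -> legal
(6,3): no bracket -> illegal
(6,4): no bracket -> illegal
(6,5): flips 1 -> legal

Answer: (1,1) (1,3) (1,5) (2,5) (4,5) (5,3) (5,5) (6,5)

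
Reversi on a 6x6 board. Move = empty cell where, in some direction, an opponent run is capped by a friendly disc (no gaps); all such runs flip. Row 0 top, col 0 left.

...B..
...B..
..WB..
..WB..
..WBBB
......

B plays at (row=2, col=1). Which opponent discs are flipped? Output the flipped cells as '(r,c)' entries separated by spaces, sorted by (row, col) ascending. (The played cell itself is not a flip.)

Answer: (2,2) (3,2)

Derivation:
Dir NW: first cell '.' (not opp) -> no flip
Dir N: first cell '.' (not opp) -> no flip
Dir NE: first cell '.' (not opp) -> no flip
Dir W: first cell '.' (not opp) -> no flip
Dir E: opp run (2,2) capped by B -> flip
Dir SW: first cell '.' (not opp) -> no flip
Dir S: first cell '.' (not opp) -> no flip
Dir SE: opp run (3,2) capped by B -> flip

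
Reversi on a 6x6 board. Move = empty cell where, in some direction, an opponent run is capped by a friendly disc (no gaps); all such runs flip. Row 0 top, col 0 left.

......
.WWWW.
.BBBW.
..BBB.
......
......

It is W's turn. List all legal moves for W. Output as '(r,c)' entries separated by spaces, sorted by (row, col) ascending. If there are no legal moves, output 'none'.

(1,0): no bracket -> illegal
(2,0): flips 3 -> legal
(2,5): no bracket -> illegal
(3,0): flips 1 -> legal
(3,1): flips 2 -> legal
(3,5): no bracket -> illegal
(4,1): flips 2 -> legal
(4,2): flips 3 -> legal
(4,3): flips 2 -> legal
(4,4): flips 3 -> legal
(4,5): flips 2 -> legal

Answer: (2,0) (3,0) (3,1) (4,1) (4,2) (4,3) (4,4) (4,5)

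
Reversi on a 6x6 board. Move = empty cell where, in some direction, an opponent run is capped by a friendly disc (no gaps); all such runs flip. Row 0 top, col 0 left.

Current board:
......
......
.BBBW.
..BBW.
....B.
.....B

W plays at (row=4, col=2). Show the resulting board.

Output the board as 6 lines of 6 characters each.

Place W at (4,2); scan 8 dirs for brackets.
Dir NW: first cell '.' (not opp) -> no flip
Dir N: opp run (3,2) (2,2), next='.' -> no flip
Dir NE: opp run (3,3) capped by W -> flip
Dir W: first cell '.' (not opp) -> no flip
Dir E: first cell '.' (not opp) -> no flip
Dir SW: first cell '.' (not opp) -> no flip
Dir S: first cell '.' (not opp) -> no flip
Dir SE: first cell '.' (not opp) -> no flip
All flips: (3,3)

Answer: ......
......
.BBBW.
..BWW.
..W.B.
.....B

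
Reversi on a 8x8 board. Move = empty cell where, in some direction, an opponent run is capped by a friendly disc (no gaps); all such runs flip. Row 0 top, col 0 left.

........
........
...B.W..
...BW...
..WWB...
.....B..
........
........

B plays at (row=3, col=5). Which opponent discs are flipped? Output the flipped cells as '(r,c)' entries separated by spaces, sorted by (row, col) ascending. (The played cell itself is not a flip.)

Dir NW: first cell '.' (not opp) -> no flip
Dir N: opp run (2,5), next='.' -> no flip
Dir NE: first cell '.' (not opp) -> no flip
Dir W: opp run (3,4) capped by B -> flip
Dir E: first cell '.' (not opp) -> no flip
Dir SW: first cell 'B' (not opp) -> no flip
Dir S: first cell '.' (not opp) -> no flip
Dir SE: first cell '.' (not opp) -> no flip

Answer: (3,4)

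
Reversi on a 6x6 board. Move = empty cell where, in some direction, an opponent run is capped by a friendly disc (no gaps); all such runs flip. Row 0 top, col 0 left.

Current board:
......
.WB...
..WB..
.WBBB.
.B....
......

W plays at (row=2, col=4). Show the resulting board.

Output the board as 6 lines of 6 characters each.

Place W at (2,4); scan 8 dirs for brackets.
Dir NW: first cell '.' (not opp) -> no flip
Dir N: first cell '.' (not opp) -> no flip
Dir NE: first cell '.' (not opp) -> no flip
Dir W: opp run (2,3) capped by W -> flip
Dir E: first cell '.' (not opp) -> no flip
Dir SW: opp run (3,3), next='.' -> no flip
Dir S: opp run (3,4), next='.' -> no flip
Dir SE: first cell '.' (not opp) -> no flip
All flips: (2,3)

Answer: ......
.WB...
..WWW.
.WBBB.
.B....
......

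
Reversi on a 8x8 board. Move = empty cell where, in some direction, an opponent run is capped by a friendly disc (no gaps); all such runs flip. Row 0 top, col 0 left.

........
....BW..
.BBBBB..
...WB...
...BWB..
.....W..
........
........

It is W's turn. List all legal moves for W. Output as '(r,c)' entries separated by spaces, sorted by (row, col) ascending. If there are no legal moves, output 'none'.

(0,3): no bracket -> illegal
(0,4): flips 3 -> legal
(0,5): no bracket -> illegal
(1,0): no bracket -> illegal
(1,1): flips 1 -> legal
(1,2): no bracket -> illegal
(1,3): flips 2 -> legal
(1,6): no bracket -> illegal
(2,0): no bracket -> illegal
(2,6): no bracket -> illegal
(3,0): no bracket -> illegal
(3,1): no bracket -> illegal
(3,2): no bracket -> illegal
(3,5): flips 3 -> legal
(3,6): no bracket -> illegal
(4,2): flips 1 -> legal
(4,6): flips 1 -> legal
(5,2): no bracket -> illegal
(5,3): flips 1 -> legal
(5,4): no bracket -> illegal
(5,6): no bracket -> illegal

Answer: (0,4) (1,1) (1,3) (3,5) (4,2) (4,6) (5,3)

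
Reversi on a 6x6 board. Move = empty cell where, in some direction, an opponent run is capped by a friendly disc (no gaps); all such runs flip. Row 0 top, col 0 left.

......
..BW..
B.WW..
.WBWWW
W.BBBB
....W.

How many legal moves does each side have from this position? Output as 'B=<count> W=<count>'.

-- B to move --
(0,2): no bracket -> illegal
(0,3): flips 3 -> legal
(0,4): no bracket -> illegal
(1,1): flips 2 -> legal
(1,4): flips 2 -> legal
(2,1): no bracket -> illegal
(2,4): flips 2 -> legal
(2,5): flips 2 -> legal
(3,0): flips 1 -> legal
(4,1): no bracket -> illegal
(5,0): no bracket -> illegal
(5,1): no bracket -> illegal
(5,3): no bracket -> illegal
(5,5): no bracket -> illegal
B mobility = 6
-- W to move --
(0,1): flips 1 -> legal
(0,2): flips 1 -> legal
(0,3): no bracket -> illegal
(1,0): no bracket -> illegal
(1,1): flips 1 -> legal
(2,1): flips 2 -> legal
(3,0): no bracket -> illegal
(4,1): flips 1 -> legal
(5,1): flips 1 -> legal
(5,2): flips 3 -> legal
(5,3): flips 3 -> legal
(5,5): flips 2 -> legal
W mobility = 9

Answer: B=6 W=9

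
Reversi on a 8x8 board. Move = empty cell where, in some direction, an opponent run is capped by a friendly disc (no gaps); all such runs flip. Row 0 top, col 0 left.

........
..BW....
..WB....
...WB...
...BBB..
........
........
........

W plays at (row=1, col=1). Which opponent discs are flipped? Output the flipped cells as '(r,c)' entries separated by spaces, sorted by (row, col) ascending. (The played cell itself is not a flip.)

Dir NW: first cell '.' (not opp) -> no flip
Dir N: first cell '.' (not opp) -> no flip
Dir NE: first cell '.' (not opp) -> no flip
Dir W: first cell '.' (not opp) -> no flip
Dir E: opp run (1,2) capped by W -> flip
Dir SW: first cell '.' (not opp) -> no flip
Dir S: first cell '.' (not opp) -> no flip
Dir SE: first cell 'W' (not opp) -> no flip

Answer: (1,2)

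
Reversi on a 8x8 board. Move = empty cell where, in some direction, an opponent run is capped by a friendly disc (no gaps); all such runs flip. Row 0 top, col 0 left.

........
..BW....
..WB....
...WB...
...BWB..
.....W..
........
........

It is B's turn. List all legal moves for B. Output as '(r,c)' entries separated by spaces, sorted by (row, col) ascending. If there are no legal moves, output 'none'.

(0,2): no bracket -> illegal
(0,3): flips 1 -> legal
(0,4): no bracket -> illegal
(1,1): no bracket -> illegal
(1,4): flips 1 -> legal
(2,1): flips 1 -> legal
(2,4): no bracket -> illegal
(3,1): no bracket -> illegal
(3,2): flips 2 -> legal
(3,5): no bracket -> illegal
(4,2): no bracket -> illegal
(4,6): no bracket -> illegal
(5,3): no bracket -> illegal
(5,4): flips 1 -> legal
(5,6): no bracket -> illegal
(6,4): no bracket -> illegal
(6,5): flips 1 -> legal
(6,6): no bracket -> illegal

Answer: (0,3) (1,4) (2,1) (3,2) (5,4) (6,5)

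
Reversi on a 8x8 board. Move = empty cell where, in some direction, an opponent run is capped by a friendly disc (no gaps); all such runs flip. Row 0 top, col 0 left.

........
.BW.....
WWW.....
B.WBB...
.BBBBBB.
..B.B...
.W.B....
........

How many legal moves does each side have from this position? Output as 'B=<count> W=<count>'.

-- B to move --
(0,1): no bracket -> illegal
(0,2): flips 3 -> legal
(0,3): flips 2 -> legal
(1,0): flips 3 -> legal
(1,3): flips 1 -> legal
(2,3): flips 1 -> legal
(3,1): flips 2 -> legal
(5,0): no bracket -> illegal
(5,1): no bracket -> illegal
(6,0): no bracket -> illegal
(6,2): no bracket -> illegal
(7,0): flips 1 -> legal
(7,1): no bracket -> illegal
(7,2): no bracket -> illegal
B mobility = 7
-- W to move --
(0,0): flips 1 -> legal
(0,1): flips 1 -> legal
(0,2): flips 1 -> legal
(1,0): flips 1 -> legal
(2,3): no bracket -> illegal
(2,4): no bracket -> illegal
(2,5): flips 3 -> legal
(3,1): no bracket -> illegal
(3,5): flips 2 -> legal
(3,6): no bracket -> illegal
(3,7): no bracket -> illegal
(4,0): flips 1 -> legal
(4,7): no bracket -> illegal
(5,0): flips 1 -> legal
(5,1): no bracket -> illegal
(5,3): no bracket -> illegal
(5,5): flips 2 -> legal
(5,6): no bracket -> illegal
(5,7): no bracket -> illegal
(6,2): flips 2 -> legal
(6,4): no bracket -> illegal
(6,5): flips 2 -> legal
(7,2): no bracket -> illegal
(7,3): no bracket -> illegal
(7,4): no bracket -> illegal
W mobility = 11

Answer: B=7 W=11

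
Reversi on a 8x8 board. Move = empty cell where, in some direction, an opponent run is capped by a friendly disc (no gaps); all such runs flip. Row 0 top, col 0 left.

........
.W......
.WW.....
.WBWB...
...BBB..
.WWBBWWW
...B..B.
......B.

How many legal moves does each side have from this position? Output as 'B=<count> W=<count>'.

-- B to move --
(0,0): flips 3 -> legal
(0,1): no bracket -> illegal
(0,2): no bracket -> illegal
(1,0): flips 1 -> legal
(1,2): flips 1 -> legal
(1,3): no bracket -> illegal
(2,0): no bracket -> illegal
(2,3): flips 1 -> legal
(2,4): no bracket -> illegal
(3,0): flips 1 -> legal
(4,0): no bracket -> illegal
(4,1): flips 1 -> legal
(4,2): no bracket -> illegal
(4,6): flips 1 -> legal
(4,7): no bracket -> illegal
(5,0): flips 2 -> legal
(6,0): no bracket -> illegal
(6,1): flips 1 -> legal
(6,2): no bracket -> illegal
(6,4): no bracket -> illegal
(6,5): flips 1 -> legal
(6,7): flips 1 -> legal
B mobility = 11
-- W to move --
(2,3): flips 2 -> legal
(2,4): no bracket -> illegal
(2,5): flips 2 -> legal
(3,5): flips 2 -> legal
(3,6): no bracket -> illegal
(4,1): no bracket -> illegal
(4,2): flips 1 -> legal
(4,6): no bracket -> illegal
(6,2): no bracket -> illegal
(6,4): no bracket -> illegal
(6,5): flips 3 -> legal
(6,7): no bracket -> illegal
(7,2): no bracket -> illegal
(7,3): flips 3 -> legal
(7,4): flips 1 -> legal
(7,5): flips 1 -> legal
(7,7): flips 1 -> legal
W mobility = 9

Answer: B=11 W=9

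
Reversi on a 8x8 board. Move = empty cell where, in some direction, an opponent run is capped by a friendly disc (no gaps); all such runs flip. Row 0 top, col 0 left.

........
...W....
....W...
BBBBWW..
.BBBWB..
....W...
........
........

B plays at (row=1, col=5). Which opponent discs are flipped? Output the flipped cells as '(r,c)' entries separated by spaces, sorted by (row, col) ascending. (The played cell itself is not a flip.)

Dir NW: first cell '.' (not opp) -> no flip
Dir N: first cell '.' (not opp) -> no flip
Dir NE: first cell '.' (not opp) -> no flip
Dir W: first cell '.' (not opp) -> no flip
Dir E: first cell '.' (not opp) -> no flip
Dir SW: opp run (2,4) capped by B -> flip
Dir S: first cell '.' (not opp) -> no flip
Dir SE: first cell '.' (not opp) -> no flip

Answer: (2,4)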